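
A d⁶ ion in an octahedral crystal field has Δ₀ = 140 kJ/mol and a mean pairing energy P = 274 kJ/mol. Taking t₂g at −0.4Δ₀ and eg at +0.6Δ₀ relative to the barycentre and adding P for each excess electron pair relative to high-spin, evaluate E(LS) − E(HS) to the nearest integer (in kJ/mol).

In the high-spin limit (t₂g⁴ eg²) the orbital term is -0.4Δ₀ = -56 kJ/mol, with no excess pairing.
Low-spin t₂g⁶ eg⁰ gives -2.4Δ₀ = -336 kJ/mol, but forming 2 extra pairs costs 2P = 548 kJ/mol, so E(LS) = -336 + 548 = 212 kJ/mol.
Thus E(LS) − E(HS) = 268 kJ/mol.

268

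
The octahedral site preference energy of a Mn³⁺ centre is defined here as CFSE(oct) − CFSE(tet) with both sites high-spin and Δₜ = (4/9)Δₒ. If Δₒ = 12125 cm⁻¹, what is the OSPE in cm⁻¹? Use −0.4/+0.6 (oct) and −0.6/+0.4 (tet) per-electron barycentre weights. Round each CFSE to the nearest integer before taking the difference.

-5119

Mn is in group 7, so Mn³⁺ is d⁴ (7 − 3 = 4).
Octahedral (high-spin): t2g^3 e_g^1, CFSE = 3(−0.4) + 1(+0.6) = -0.6Δₒ = -0.6 × 12125 = -7275 cm⁻¹.
Tetrahedral e^2 t2^2 gives -0.4Δₜ = -0.4 × (4/9) × 12125 = -2156 cm⁻¹.
OSPE = CFSE(oct) − CFSE(tet) = -7275 − (-2156) = -5119 cm⁻¹.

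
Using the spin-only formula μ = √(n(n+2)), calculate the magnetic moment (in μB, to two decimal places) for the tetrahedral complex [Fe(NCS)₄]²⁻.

4.90 μB

Each NCS⁻ contributes -1; 4 × (-1) = -4. With overall charge -2, Fe is in the +2 oxidation state.
Group 8 minus oxidation state +2 gives a d⁶ configuration for Fe²⁺.
With tetrahedral geometry the complex is necessarily high-spin.
Configuration: e³ t₂³ → 4 unpaired electrons.
μ(spin-only) = √[4(4+2)] = √24 ≈ 4.90 μB.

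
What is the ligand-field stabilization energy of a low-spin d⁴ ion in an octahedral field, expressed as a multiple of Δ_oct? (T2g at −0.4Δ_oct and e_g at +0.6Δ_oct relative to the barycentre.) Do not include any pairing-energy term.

-1.6 Δ_oct

Configuration: t2g^4 e_g^0.
CFSE = 4(-0.4Δ_oct) + 0(0.6Δ_oct) = -1.6Δ_oct + 0.0Δ_oct = -1.6Δ_oct.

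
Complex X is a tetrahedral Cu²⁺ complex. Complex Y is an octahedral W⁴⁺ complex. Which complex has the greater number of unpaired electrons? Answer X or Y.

Y

X: Cu²⁺: group 11, so d-count = 11 − 2 = 9; Tetrahedral fields are weak (Δₜ ≈ 4/9 Δₒ), so electrons fill high-spin; e⁴ t₂⁵ → 1 unpaired.
Y: W is in group 6, so W⁴⁺ is d² (6 − 4 = 2); t₂g² eg⁰ → 2 unpaired.
So Y has more unpaired electrons.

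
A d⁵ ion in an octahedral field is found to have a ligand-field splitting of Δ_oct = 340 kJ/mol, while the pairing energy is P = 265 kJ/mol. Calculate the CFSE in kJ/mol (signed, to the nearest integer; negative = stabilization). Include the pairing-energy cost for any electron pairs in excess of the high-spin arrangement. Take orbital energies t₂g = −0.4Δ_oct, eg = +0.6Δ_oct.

-150

Here Δ_oct > P (340 > 265), so the low-spin state is favoured.
Configuration: t₂g⁵ eg⁰.
Orbital CFSE = -2.0Δ_oct = -2.0 × 340 = -680 kJ/mol.
Excess pairs vs high-spin: 2 − 0 = 2; pairing cost = +530 kJ/mol.
Net CFSE = -680 + 530 = -150 kJ/mol.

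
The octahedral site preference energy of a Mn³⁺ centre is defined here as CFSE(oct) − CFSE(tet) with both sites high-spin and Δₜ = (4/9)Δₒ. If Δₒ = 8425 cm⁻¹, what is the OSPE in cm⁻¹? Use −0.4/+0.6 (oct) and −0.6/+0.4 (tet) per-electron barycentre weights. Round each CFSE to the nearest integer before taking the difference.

Mn³⁺: group 7, so d-count = 7 − 3 = 4.
In an octahedral site d⁴ (HS) is t₂g³ eg¹, giving CFSE(oct) = -0.6Δₒ = -5055 cm⁻¹.
Tetrahedral: e² t₂², CFSE = 2(−0.6) + 2(+0.4) = -0.4Δₜ = -0.4 × (4/9) × 8425 = -1498 cm⁻¹.
OSPE = -5055 − (-1498) = -3557 cm⁻¹.

-3557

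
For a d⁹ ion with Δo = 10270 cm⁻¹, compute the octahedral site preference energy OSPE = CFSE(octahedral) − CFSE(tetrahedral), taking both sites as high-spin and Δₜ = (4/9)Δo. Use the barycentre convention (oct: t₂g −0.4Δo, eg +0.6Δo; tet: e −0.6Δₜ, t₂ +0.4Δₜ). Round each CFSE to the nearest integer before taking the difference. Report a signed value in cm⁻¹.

-4336

Octahedral high-spin t2g^6 e_g^3: CFSE = -0.6 × 10270 = -6162 cm⁻¹.
Tetrahedral e^4 t2^5 gives -0.4Δₜ = -0.4 × (4/9) × 10270 = -1826 cm⁻¹.
Subtracting, OSPE = -6162 − (-1826) = -4336 cm⁻¹.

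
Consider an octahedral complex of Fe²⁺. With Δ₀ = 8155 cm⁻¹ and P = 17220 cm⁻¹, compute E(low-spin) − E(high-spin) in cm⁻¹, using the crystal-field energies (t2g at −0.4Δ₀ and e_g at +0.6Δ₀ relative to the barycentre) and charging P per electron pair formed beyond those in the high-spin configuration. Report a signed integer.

Fe²⁺: group 8, so d-count = 8 − 2 = 6.
In the high-spin limit (t2g^4 e_g^2) the orbital term is -0.4Δ₀ = -3262 cm⁻¹, with no excess pairing.
Low-spin: t2g^6 e_g^0, orbital CFSE = -2.4Δ₀ = -19572 cm⁻¹; plus 2 excess pairs × P = +34440 cm⁻¹; total 14868 cm⁻¹.
The difference is 14868 − (-3262) = 18130 cm⁻¹, so high-spin lies lower.

18130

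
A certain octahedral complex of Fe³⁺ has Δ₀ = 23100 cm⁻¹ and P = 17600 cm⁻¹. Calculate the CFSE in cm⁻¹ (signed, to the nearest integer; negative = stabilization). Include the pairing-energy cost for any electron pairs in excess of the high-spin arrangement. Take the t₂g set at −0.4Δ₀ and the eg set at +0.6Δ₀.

Fe sits in group 8; removing 3 electrons leaves Fe³⁺ with 8 − 3 = 5 d electrons.
With Δ₀ > P the complex is low-spin.
Filling d⁵ accordingly: t₂g⁵ eg⁰.
Orbital CFSE = -2.0Δ₀ = -2.0 × 23100 = -46200 cm⁻¹.
Excess pairs vs high-spin: 2 − 0 = 2; pairing cost = +35200 cm⁻¹.
Net CFSE = -46200 + 35200 = -11000 cm⁻¹.

-11000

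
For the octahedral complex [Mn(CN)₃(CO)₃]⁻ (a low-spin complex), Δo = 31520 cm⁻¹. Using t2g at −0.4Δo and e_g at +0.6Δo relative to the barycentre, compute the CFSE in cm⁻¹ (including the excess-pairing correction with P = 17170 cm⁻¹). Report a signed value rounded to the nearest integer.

Ligand charges: 3×(-1) from CN⁻ and 3×(+0) from CO sum to -3; with overall charge -1, Mn is +2.
Mn is in group 7, so Mn²⁺ is d⁵ (7 − 2 = 5).
Electron filling gives t2g^5 e_g^0.
Orbital CFSE = 5(-0.4) + 0(0.6) = -2.0Δo = -2.0 × 31520 = -63040 cm⁻¹.
Pairing penalty: 2 pairs vs 0 in the high-spin reference → 2 extra × P = 34340 cm⁻¹.
Combining: -63040 + 34340 = -28700 cm⁻¹.

-28700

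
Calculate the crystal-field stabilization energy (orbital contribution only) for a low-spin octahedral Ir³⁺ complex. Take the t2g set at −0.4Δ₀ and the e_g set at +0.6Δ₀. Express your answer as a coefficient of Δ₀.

Ir sits in group 9; removing 3 electrons leaves Ir³⁺ with 9 − 3 = 6 d electrons.
Configuration: t2g^6 e_g^0.
CFSE = 6(-0.4Δ₀) + 0(0.6Δ₀) = -2.4Δ₀ + 0.0Δ₀ = -2.4Δ₀.

-2.4 Δ₀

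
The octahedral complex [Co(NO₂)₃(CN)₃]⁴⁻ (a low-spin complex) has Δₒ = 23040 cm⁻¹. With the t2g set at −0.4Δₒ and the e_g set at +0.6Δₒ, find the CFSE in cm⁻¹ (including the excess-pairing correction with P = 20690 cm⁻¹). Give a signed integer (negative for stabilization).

-20782

Ligand charges: 3×(-1) from NO₂⁻ and 3×(-1) from CN⁻ sum to -6; with overall charge -4, Co is +2.
Co²⁺: group 9, so d-count = 9 − 2 = 7.
The d⁷ electrons fill as t2g^6 e_g^1.
The orbital stabilization is -1.8Δₒ = -1.8 × 23040 = -41472 cm⁻¹.
High-spin d⁷ would be t2g^5 e_g^2 with 2 pairs; low-spin has 3, so 1 excess pair costs +1P = +20690 cm⁻¹.
Net CFSE = -41472 + 20690 = -20782 cm⁻¹.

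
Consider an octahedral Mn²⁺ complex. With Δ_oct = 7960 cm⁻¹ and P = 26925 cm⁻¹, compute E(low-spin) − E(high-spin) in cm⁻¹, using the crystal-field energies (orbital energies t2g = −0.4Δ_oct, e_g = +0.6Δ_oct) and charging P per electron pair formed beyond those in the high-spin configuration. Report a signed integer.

37930

Mn²⁺: group 7, so d-count = 7 − 2 = 5.
High-spin: t2g^3 e_g^2, CFSE = 0.0Δ_oct = 0 cm⁻¹.
For low-spin the configuration is t2g^5 e_g^0: orbital energy -2.0 × 7960 = -15920 cm⁻¹, and 2 additional pairs relative to high-spin add 53850 cm⁻¹, giving 37930 cm⁻¹.
Thus E(LS) − E(HS) = 37930 cm⁻¹.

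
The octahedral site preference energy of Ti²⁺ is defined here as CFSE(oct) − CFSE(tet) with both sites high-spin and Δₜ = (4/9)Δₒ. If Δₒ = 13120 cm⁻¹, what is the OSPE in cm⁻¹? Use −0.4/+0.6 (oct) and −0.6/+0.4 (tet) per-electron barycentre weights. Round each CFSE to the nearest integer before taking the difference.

-3499

Ti²⁺: group 4, so d-count = 4 − 2 = 2.
Octahedral high-spin t2g^2 e_g^0: CFSE = -0.8 × 13120 = -10496 cm⁻¹.
In a tetrahedral site the filling is e^2 t2^0: CFSE(tet) = -1.2Δₜ = -1.2 × (4/9)(13120) = -6997 cm⁻¹.
OSPE = CFSE(oct) − CFSE(tet) = -10496 − (-6997) = -3499 cm⁻¹.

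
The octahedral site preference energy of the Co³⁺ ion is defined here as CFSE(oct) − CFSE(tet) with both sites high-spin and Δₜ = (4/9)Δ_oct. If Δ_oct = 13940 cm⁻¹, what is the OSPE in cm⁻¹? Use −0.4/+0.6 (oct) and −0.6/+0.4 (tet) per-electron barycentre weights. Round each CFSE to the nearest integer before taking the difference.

Group 9 minus oxidation state +3 gives a d⁶ configuration for Co³⁺.
In an octahedral site d⁶ (HS) is t₂g⁴ eg², giving CFSE(oct) = -0.4Δ_oct = -5576 cm⁻¹.
In a tetrahedral site the filling is e³ t₂³: CFSE(tet) = -0.6Δₜ = -0.6 × (4/9)(13940) = -3717 cm⁻¹.
OSPE = -5576 − (-3717) = -1859 cm⁻¹.

-1859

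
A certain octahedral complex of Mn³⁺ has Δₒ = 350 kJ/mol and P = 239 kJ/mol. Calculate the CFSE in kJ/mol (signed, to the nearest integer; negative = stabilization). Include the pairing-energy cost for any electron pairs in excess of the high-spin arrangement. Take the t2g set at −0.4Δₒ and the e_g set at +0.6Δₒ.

-321

Mn is in group 7, so Mn³⁺ is d⁴ (7 − 3 = 4).
Δₒ > P, so pairing is preferred: the ground state is low-spin.
Configuration: t2g^4 e_g^0.
Orbital CFSE = -1.6Δₒ = -1.6 × 350 = -560 kJ/mol.
Excess pairs vs high-spin: 1 − 0 = 1; pairing cost = +239 kJ/mol.
Net CFSE = -560 + 239 = -321 kJ/mol.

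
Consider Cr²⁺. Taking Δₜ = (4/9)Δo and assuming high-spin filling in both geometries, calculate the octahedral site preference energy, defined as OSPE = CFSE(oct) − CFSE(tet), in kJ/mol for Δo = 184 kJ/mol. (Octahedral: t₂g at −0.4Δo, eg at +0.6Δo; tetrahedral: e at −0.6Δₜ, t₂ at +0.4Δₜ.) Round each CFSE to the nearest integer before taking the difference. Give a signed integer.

-77

Cr sits in group 6; removing 2 electrons leaves Cr²⁺ with 6 − 2 = 4 d electrons.
In an octahedral site d⁴ (HS) is t2g^3 e_g^1, giving CFSE(oct) = -0.6Δo = -110 kJ/mol.
Tetrahedral e^2 t2^2 gives -0.4Δₜ = -0.4 × (4/9) × 184 = -33 kJ/mol.
OSPE = -110 − (-33) = -77 kJ/mol.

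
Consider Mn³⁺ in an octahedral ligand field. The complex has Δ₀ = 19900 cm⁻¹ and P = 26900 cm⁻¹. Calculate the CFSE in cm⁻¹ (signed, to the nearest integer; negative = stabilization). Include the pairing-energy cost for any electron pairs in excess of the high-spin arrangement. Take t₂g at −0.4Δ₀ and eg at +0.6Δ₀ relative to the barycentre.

-11940

Group 7 minus oxidation state +3 gives a d⁴ configuration for Mn³⁺.
Δ₀ < P, so pairing is avoided: the ground state is high-spin.
Filling d⁴ accordingly: t₂g³ eg¹.
Orbital CFSE = -0.6Δ₀ = -0.6 × 19900 = -11940 cm⁻¹.
High-spin has no excess pairs, so no pairing correction applies.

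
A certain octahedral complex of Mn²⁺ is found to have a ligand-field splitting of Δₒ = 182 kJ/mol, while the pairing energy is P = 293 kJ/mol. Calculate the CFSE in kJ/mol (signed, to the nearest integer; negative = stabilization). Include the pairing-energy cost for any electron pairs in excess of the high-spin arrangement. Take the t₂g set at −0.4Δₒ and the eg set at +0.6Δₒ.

0

Mn²⁺: group 7, so d-count = 7 − 2 = 5.
With Δₒ < P the complex is high-spin.
Filling d⁵ accordingly: t₂g³ eg².
Orbital CFSE = 0.0Δₒ = 0.0 × 182 = 0 kJ/mol.
High-spin has no excess pairs, so no pairing correction applies.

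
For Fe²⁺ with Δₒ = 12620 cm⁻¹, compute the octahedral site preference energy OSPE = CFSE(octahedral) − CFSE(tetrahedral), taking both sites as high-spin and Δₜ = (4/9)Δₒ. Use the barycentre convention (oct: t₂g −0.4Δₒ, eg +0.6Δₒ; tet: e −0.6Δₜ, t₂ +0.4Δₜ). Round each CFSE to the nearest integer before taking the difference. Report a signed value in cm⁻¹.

Fe²⁺: group 8, so d-count = 8 − 2 = 6.
Octahedral (high-spin): t2g^4 e_g^2, CFSE = 4(−0.4) + 2(+0.6) = -0.4Δₒ = -0.4 × 12620 = -5048 cm⁻¹.
Tetrahedral: e^3 t2^3, CFSE = 3(−0.6) + 3(+0.4) = -0.6Δₜ = -0.6 × (4/9) × 12620 = -3365 cm⁻¹.
OSPE = -5048 − (-3365) = -1683 cm⁻¹.

-1683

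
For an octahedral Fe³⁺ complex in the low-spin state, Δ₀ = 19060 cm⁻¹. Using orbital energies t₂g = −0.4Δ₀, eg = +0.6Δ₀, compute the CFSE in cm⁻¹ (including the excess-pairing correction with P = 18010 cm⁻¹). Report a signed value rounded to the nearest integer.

-2100

Fe sits in group 8; removing 3 electrons leaves Fe³⁺ with 8 − 3 = 5 d electrons.
Configuration: t₂g⁵ eg⁰.
The orbital stabilization is -2.0Δ₀ = -2.0 × 19060 = -38120 cm⁻¹.
Pairing penalty: 2 pairs vs 0 in the high-spin reference → 2 extra × P = 36020 cm⁻¹.
Combining: -38120 + 36020 = -2100 cm⁻¹.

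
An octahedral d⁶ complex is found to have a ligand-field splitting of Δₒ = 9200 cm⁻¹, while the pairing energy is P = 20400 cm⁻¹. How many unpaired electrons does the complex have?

4

Δₒ < P, so pairing is avoided: the ground state is high-spin.
Filling d⁶ accordingly: t₂g⁴ eg².
Unpaired electrons: 4.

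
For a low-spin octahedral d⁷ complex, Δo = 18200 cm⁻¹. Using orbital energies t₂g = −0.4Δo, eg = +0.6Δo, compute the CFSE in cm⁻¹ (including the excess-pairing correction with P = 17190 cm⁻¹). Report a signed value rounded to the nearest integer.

-15570

The d⁷ electrons fill as t₂g⁶ eg¹.
Orbital CFSE = 6(-0.4) + 1(0.6) = -1.8Δo = -1.8 × 18200 = -32760 cm⁻¹.
Relative to high-spin t₂g⁵ eg² (2 paired), the low-spin configuration has 1 additional pair, contributing +1 × 17190 = +17190 cm⁻¹.
Net CFSE = -32760 + 17190 = -15570 cm⁻¹.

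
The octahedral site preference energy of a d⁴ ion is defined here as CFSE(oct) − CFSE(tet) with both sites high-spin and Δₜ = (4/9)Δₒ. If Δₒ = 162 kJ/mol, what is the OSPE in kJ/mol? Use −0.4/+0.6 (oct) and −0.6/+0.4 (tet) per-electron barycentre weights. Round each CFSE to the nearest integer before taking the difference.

-68

In an octahedral site d⁴ (HS) is t₂g³ eg¹, giving CFSE(oct) = -0.6Δₒ = -97 kJ/mol.
In a tetrahedral site the filling is e² t₂²: CFSE(tet) = -0.4Δₜ = -0.4 × (4/9)(162) = -29 kJ/mol.
OSPE = CFSE(oct) − CFSE(tet) = -97 − (-29) = -68 kJ/mol.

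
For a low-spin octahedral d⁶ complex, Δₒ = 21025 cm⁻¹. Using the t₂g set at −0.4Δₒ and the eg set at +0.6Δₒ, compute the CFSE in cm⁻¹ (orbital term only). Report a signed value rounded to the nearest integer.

Electron filling gives t₂g⁶ eg⁰.
Orbital CFSE = 6(-0.4) + 0(0.6) = -2.4Δₒ = -2.4 × 21025 = -50460 cm⁻¹.

-50460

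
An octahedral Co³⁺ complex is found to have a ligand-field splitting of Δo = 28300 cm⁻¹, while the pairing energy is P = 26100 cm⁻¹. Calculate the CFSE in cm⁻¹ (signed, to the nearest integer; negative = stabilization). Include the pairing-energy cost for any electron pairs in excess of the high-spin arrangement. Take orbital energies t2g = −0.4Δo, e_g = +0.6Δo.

Co is in group 9, so Co³⁺ is d⁶ (9 − 3 = 6).
Since Δo = 28300 cm⁻¹ > P = 26100 cm⁻¹, the complex adopts the low-spin configuration.
Filling d⁶ accordingly: t2g^6 e_g^0.
Orbital CFSE = -2.4Δo = -2.4 × 28300 = -67920 cm⁻¹.
Excess pairs vs high-spin: 3 − 1 = 2; pairing cost = +52200 cm⁻¹.
Net CFSE = -67920 + 52200 = -15720 cm⁻¹.

-15720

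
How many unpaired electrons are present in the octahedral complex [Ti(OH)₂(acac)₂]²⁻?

2

Ligand charges: 2×(-1) from OH⁻ and 2×(-1) from acac⁻ sum to -4; with overall charge -2, Ti is +2.
Ti²⁺: group 4, so d-count = 4 − 2 = 2.
Configuration: t₂g² eg⁰, giving 2 unpaired electrons.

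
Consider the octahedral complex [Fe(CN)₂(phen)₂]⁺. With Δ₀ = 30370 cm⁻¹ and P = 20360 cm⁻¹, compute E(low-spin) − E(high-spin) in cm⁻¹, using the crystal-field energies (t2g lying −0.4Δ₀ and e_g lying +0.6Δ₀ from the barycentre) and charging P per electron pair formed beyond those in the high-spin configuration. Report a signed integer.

-20020

Ligand charges: 2×(-1) from CN⁻ and 2×(+0) from phen sum to -2; with overall charge +1, Fe is +3.
Fe sits in group 8; removing 3 electrons leaves Fe³⁺ with 8 − 3 = 5 d electrons.
In the high-spin limit (t2g^3 e_g^2) the orbital term is 0.0Δ₀ = 0 cm⁻¹, with no excess pairing.
For low-spin the configuration is t2g^5 e_g^0: orbital energy -2.0 × 30370 = -60740 cm⁻¹, and 2 additional pairs relative to high-spin add 40720 cm⁻¹, giving -20020 cm⁻¹.
Thus E(LS) − E(HS) = -20020 cm⁻¹.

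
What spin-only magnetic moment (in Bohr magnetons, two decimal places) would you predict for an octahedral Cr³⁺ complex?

Cr is in group 6, so Cr³⁺ is d³ (6 − 3 = 3).
Configuration: t2g^3 e_g^0 → 3 unpaired electrons.
μ(spin-only) = √[3(3+2)] = √15 ≈ 3.87 Bohr magnetons.

3.87 Bohr magnetons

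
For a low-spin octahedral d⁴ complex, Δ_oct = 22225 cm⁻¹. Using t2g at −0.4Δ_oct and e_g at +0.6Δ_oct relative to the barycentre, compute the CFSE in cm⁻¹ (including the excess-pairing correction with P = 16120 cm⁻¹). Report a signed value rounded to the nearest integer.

-19440

Configuration: t2g^4 e_g^0.
CFSE(orbital) = 4×(-0.4Δ_oct) + 0×(0.6Δ_oct) = -1.6Δ_oct; with Δ_oct = 22225 cm⁻¹ that is -35560 cm⁻¹.
Pairing penalty: 1 pair vs 0 in the high-spin reference → 1 extra × P = 16120 cm⁻¹.
Net CFSE = -35560 + 16120 = -19440 cm⁻¹.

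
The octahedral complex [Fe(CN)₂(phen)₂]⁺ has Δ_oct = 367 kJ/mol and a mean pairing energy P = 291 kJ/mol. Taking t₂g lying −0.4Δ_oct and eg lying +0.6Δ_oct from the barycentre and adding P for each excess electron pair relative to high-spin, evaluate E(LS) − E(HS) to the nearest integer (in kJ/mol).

Ligand charges: 2×(-1) from CN⁻ and 2×(+0) from phen sum to -2; with overall charge +1, Fe is +3.
Group 8 minus oxidation state +3 gives a d⁵ configuration for Fe³⁺.
High-spin: t₂g³ eg², CFSE = 0.0Δ_oct = 0 kJ/mol.
Low-spin: t₂g⁵ eg⁰, orbital CFSE = -2.0Δ_oct = -734 kJ/mol; plus 2 excess pairs × P = +582 kJ/mol; total -152 kJ/mol.
The difference is -152 − (0) = -152 kJ/mol, so low-spin lies lower.

-152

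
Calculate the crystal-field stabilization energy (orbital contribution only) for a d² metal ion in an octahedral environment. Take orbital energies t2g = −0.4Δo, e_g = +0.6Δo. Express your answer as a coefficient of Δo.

Configuration: t2g^2 e_g^0.
CFSE = 2(-0.4Δo) + 0(0.6Δo) = -0.8Δo + 0.0Δo = -0.8Δo.

-0.8 Δo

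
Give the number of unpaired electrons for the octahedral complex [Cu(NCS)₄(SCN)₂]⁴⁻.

Ligand charges: 4×(-1) from NCS⁻ and 2×(-1) from SCN⁻ sum to -6; with overall charge -4, Cu is +2.
Cu sits in group 11; removing 2 electrons leaves Cu²⁺ with 11 − 2 = 9 d electrons.
Configuration: t2g^6 e_g^3, giving 1 unpaired electron.

1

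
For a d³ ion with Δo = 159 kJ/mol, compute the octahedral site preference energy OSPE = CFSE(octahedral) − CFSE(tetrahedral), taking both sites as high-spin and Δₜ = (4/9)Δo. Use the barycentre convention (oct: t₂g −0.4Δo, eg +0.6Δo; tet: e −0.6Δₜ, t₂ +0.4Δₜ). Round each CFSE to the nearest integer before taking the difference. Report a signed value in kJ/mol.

-134

Octahedral (high-spin): t₂g³ eg⁰, CFSE = 3(−0.4) + 0(+0.6) = -1.2Δo = -1.2 × 159 = -191 kJ/mol.
Tetrahedral: e² t₂¹, CFSE = 2(−0.6) + 1(+0.4) = -0.8Δₜ = -0.8 × (4/9) × 159 = -57 kJ/mol.
Subtracting, OSPE = -191 − (-57) = -134 kJ/mol.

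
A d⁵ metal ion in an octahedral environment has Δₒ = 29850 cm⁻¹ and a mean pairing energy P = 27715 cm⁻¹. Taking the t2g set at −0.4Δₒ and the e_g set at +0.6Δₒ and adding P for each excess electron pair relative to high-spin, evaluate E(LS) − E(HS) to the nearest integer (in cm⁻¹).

High-spin: t2g^3 e_g^2, CFSE = 0.0Δₒ = 0 cm⁻¹.
For low-spin the configuration is t2g^5 e_g^0: orbital energy -2.0 × 29850 = -59700 cm⁻¹, and 2 additional pairs relative to high-spin add 55430 cm⁻¹, giving -4270 cm⁻¹.
Thus E(LS) − E(HS) = -4270 cm⁻¹.

-4270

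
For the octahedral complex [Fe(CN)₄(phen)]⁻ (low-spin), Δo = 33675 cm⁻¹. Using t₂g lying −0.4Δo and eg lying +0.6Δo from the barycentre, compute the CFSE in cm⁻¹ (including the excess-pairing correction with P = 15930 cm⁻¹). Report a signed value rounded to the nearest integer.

-35490

Ligand charges: 4×(-1) from CN⁻ and 1×(+0) from phen sum to -4; with overall charge -1, Fe is +3.
Group 8 minus oxidation state +3 gives a d⁵ configuration for Fe³⁺.
Electron filling gives t₂g⁵ eg⁰.
CFSE(orbital) = 5×(-0.4Δo) + 0×(0.6Δo) = -2.0Δo; with Δo = 33675 cm⁻¹ that is -67350 cm⁻¹.
High-spin d⁵ would be t₂g³ eg² with 0 pairs; low-spin has 2, so 2 excess pairs cost +2P = +31860 cm⁻¹.
Combining: -67350 + 31860 = -35490 cm⁻¹.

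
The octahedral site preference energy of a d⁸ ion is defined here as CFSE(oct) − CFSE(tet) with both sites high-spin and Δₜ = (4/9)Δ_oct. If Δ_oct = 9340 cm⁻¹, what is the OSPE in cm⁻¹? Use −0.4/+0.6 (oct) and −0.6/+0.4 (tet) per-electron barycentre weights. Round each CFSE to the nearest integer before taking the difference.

Octahedral (high-spin): t2g^6 e_g^2, CFSE = 6(−0.4) + 2(+0.6) = -1.2Δ_oct = -1.2 × 9340 = -11208 cm⁻¹.
Tetrahedral: e^4 t2^4, CFSE = 4(−0.6) + 4(+0.4) = -0.8Δₜ = -0.8 × (4/9) × 9340 = -3321 cm⁻¹.
Subtracting, OSPE = -11208 − (-3321) = -7887 cm⁻¹.

-7887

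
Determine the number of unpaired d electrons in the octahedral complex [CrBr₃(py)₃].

3

Ligand charges: 3×(-1) from Br⁻ and 3×(+0) from py sum to -3; with overall charge +0, Cr is +3.
Cr sits in group 6; removing 3 electrons leaves Cr³⁺ with 6 − 3 = 3 d electrons.
Configuration: t2g^3 e_g^0, giving 3 unpaired electrons.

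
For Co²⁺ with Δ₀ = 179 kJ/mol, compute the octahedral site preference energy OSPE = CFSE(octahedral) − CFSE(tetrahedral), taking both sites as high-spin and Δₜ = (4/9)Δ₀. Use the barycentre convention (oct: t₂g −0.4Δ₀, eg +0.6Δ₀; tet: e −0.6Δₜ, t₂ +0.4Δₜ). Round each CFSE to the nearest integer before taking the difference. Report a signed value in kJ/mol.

Co is in group 9, so Co²⁺ is d⁷ (9 − 2 = 7).
In an octahedral site d⁷ (HS) is t2g^5 e_g^2, giving CFSE(oct) = -0.8Δ₀ = -143 kJ/mol.
In a tetrahedral site the filling is e^4 t2^3: CFSE(tet) = -1.2Δₜ = -1.2 × (4/9)(179) = -95 kJ/mol.
Subtracting, OSPE = -143 − (-95) = -48 kJ/mol.

-48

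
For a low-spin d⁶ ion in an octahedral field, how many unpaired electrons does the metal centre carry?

0

Configuration: t2g^6 e_g^0, giving 0 unpaired electrons.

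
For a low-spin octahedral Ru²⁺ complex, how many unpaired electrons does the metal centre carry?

0

Ru sits in group 8; removing 2 electrons leaves Ru²⁺ with 8 − 2 = 6 d electrons.
Configuration: t2g^6 e_g^0, giving 0 unpaired electrons.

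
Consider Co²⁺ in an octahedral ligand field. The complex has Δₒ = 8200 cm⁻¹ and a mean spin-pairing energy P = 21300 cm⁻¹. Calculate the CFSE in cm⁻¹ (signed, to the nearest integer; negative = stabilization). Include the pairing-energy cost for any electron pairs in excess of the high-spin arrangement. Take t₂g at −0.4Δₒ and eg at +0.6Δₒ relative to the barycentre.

-6560

Co is in group 9, so Co²⁺ is d⁷ (9 − 2 = 7).
Here Δₒ < P (8200 < 21300), so the high-spin state is favoured.
Filling d⁷ accordingly: t₂g⁵ eg².
Orbital CFSE = -0.8Δₒ = -0.8 × 8200 = -6560 cm⁻¹.
High-spin has no excess pairs, so no pairing correction applies.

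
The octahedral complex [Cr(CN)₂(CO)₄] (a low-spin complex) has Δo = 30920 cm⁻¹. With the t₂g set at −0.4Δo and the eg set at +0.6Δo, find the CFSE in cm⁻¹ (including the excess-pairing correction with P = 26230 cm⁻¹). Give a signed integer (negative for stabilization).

-23242

Ligand charges: 2×(-1) from CN⁻ and 4×(+0) from CO sum to -2; with overall charge +0, Cr is +2.
Cr is in group 6, so Cr²⁺ is d⁴ (6 − 2 = 4).
Electron filling gives t₂g⁴ eg⁰.
CFSE(orbital) = 4×(-0.4Δo) + 0×(0.6Δo) = -1.6Δo; with Δo = 30920 cm⁻¹ that is -49472 cm⁻¹.
Pairing penalty: 1 pair vs 0 in the high-spin reference → 1 extra × P = 26230 cm⁻¹.
Overall CFSE = -49472 + 26230 = -23242 cm⁻¹.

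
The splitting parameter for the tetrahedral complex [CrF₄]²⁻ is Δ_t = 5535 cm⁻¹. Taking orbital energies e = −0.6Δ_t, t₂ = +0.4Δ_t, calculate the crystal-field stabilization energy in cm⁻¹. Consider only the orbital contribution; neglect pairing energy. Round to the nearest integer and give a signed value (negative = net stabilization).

-2214

Each F⁻ contributes -1; 4 × (-1) = -4. With overall charge -2, Cr is in the +2 oxidation state.
Cr is in group 6, so Cr²⁺ is d⁴ (6 − 2 = 4).
Tetrahedral splitting is small, so the complex is high-spin.
Electron filling gives e² t₂².
Orbital CFSE = 2(-0.6) + 2(0.4) = -0.4Δ_t = -0.4 × 5535 = -2214 cm⁻¹.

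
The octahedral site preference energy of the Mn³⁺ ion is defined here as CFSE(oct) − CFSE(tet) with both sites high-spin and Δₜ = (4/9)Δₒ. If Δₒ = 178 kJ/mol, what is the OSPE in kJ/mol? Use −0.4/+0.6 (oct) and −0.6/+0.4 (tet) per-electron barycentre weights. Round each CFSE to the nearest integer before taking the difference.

-75

Mn sits in group 7; removing 3 electrons leaves Mn³⁺ with 7 − 3 = 4 d electrons.
In an octahedral site d⁴ (HS) is t₂g³ eg¹, giving CFSE(oct) = -0.6Δₒ = -107 kJ/mol.
Tetrahedral: e² t₂², CFSE = 2(−0.6) + 2(+0.4) = -0.4Δₜ = -0.4 × (4/9) × 178 = -32 kJ/mol.
OSPE = CFSE(oct) − CFSE(tet) = -107 − (-32) = -75 kJ/mol.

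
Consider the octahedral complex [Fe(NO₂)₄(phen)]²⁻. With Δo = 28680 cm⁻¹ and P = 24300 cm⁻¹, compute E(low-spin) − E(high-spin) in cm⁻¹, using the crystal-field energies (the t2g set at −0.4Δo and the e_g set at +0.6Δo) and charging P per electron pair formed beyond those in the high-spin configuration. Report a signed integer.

-8760

Ligand charges: 4×(-1) from NO₂⁻ and 1×(+0) from phen sum to -4; with overall charge -2, Fe is +2.
Group 8 minus oxidation state +2 gives a d⁶ configuration for Fe²⁺.
High-spin d⁶ fills as t2g^4 e_g^2 with CFSE 4(−0.4) + 2(+0.6) = -0.4Δo = -11472 cm⁻¹.
Low-spin t2g^6 e_g^0 gives -2.4Δo = -68832 cm⁻¹, but forming 2 extra pairs costs 2P = 48600 cm⁻¹, so E(LS) = -68832 + 48600 = -20232 cm⁻¹.
The difference is -20232 − (-11472) = -8760 cm⁻¹, so low-spin lies lower.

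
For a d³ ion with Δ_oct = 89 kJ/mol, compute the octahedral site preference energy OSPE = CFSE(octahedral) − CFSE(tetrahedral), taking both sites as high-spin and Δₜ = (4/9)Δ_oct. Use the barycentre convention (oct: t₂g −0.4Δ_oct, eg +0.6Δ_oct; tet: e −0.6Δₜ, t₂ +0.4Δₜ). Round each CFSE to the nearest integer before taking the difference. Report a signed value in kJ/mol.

-75

Octahedral high-spin t₂g³ eg⁰: CFSE = -1.2 × 89 = -107 kJ/mol.
In a tetrahedral site the filling is e² t₂¹: CFSE(tet) = -0.8Δₜ = -0.8 × (4/9)(89) = -32 kJ/mol.
OSPE = CFSE(oct) − CFSE(tet) = -107 − (-32) = -75 kJ/mol.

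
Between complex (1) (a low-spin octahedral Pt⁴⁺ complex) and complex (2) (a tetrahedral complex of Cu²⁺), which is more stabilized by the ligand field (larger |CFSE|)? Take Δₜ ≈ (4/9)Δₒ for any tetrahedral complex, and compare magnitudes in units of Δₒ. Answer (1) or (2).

(1): Pt⁴⁺: group 10, so d-count = 10 − 4 = 6; t2g^6 e_g^0, CFSE = -2.4Δₒ.
(2): Group 11 minus oxidation state +2 gives a d⁹ configuration for Cu²⁺; With tetrahedral geometry the complex is necessarily high-spin; e⁴ t₂⁵, CFSE = -0.4Δₜ ≈ -0.18Δₒ.
So (1) has the larger |CFSE|.

(1)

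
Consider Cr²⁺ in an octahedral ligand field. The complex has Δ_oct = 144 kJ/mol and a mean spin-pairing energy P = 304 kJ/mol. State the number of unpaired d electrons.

4

Cr sits in group 6; removing 2 electrons leaves Cr²⁺ with 6 − 2 = 4 d electrons.
Here Δ_oct < P (144 < 304), so the high-spin state is favoured.
Filling d⁴ accordingly: t2g^3 e_g^1.
Unpaired electrons: 4.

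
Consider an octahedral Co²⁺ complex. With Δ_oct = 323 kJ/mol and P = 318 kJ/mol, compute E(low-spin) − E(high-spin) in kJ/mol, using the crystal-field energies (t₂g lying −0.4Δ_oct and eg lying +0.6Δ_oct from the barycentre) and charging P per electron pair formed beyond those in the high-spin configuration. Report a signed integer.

Group 9 minus oxidation state +2 gives a d⁷ configuration for Co²⁺.
High-spin d⁷ fills as t₂g⁵ eg² with CFSE 5(−0.4) + 2(+0.6) = -0.8Δ_oct = -258 kJ/mol.
Low-spin: t₂g⁶ eg¹, orbital CFSE = -1.8Δ_oct = -581 kJ/mol; plus 1 excess pair × P = +318 kJ/mol; total -263 kJ/mol.
Thus E(LS) − E(HS) = -5 kJ/mol.

-5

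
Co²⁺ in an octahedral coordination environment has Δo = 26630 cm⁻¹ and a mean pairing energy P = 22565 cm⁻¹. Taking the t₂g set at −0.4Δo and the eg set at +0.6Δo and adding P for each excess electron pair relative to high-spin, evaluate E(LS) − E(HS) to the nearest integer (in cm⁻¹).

-4065

Co sits in group 9; removing 2 electrons leaves Co²⁺ with 9 − 2 = 7 d electrons.
In the high-spin limit (t₂g⁵ eg²) the orbital term is -0.8Δo = -21304 cm⁻¹, with no excess pairing.
For low-spin the configuration is t₂g⁶ eg¹: orbital energy -1.8 × 26630 = -47934 cm⁻¹, and 1 additional pair relative to high-spin adds 22565 cm⁻¹, giving -25369 cm⁻¹.
Thus E(LS) − E(HS) = -4065 cm⁻¹.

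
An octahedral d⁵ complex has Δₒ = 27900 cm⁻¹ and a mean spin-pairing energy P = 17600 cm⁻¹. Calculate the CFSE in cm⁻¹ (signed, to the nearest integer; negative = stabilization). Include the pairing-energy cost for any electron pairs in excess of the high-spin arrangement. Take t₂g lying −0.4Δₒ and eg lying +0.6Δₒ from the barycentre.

-20600

Here Δₒ > P (27900 > 17600), so the low-spin state is favoured.
That gives t₂g⁵ eg⁰.
Orbital CFSE = -2.0Δₒ = -2.0 × 27900 = -55800 cm⁻¹.
Excess pairs vs high-spin: 2 − 0 = 2; pairing cost = +35200 cm⁻¹.
Net CFSE = -55800 + 35200 = -20600 cm⁻¹.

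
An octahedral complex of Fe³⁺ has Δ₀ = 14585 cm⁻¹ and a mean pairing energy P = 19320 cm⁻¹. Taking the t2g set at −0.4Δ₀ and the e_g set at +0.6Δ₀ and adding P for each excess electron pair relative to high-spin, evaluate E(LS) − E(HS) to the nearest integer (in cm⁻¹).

9470

Group 8 minus oxidation state +3 gives a d⁵ configuration for Fe³⁺.
High-spin: t2g^3 e_g^2, CFSE = 0.0Δ₀ = 0 cm⁻¹.
For low-spin the configuration is t2g^5 e_g^0: orbital energy -2.0 × 14585 = -29170 cm⁻¹, and 2 additional pairs relative to high-spin add 38640 cm⁻¹, giving 9470 cm⁻¹.
E(LS) − E(HS) = 9470 − (0) = 9470 cm⁻¹.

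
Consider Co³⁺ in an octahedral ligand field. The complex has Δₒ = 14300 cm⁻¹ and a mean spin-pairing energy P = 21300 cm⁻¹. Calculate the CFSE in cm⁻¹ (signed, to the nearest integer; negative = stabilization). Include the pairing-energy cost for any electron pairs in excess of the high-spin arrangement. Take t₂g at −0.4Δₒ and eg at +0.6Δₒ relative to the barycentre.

Co sits in group 9; removing 3 electrons leaves Co³⁺ with 9 − 3 = 6 d electrons.
Here Δₒ < P (14300 < 21300), so the high-spin state is favoured.
Filling d⁶ accordingly: t₂g⁴ eg².
Orbital CFSE = -0.4Δₒ = -0.4 × 14300 = -5720 cm⁻¹.
High-spin has no excess pairs, so no pairing correction applies.

-5720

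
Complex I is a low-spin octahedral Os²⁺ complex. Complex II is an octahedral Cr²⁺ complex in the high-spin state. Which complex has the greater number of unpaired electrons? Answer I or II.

I: Group 8 minus oxidation state +2 gives a d⁶ configuration for Os²⁺; t₂g⁶ eg⁰ → 0 unpaired.
II: Cr is in group 6, so Cr²⁺ is d⁴ (6 − 2 = 4); t₂g³ eg¹ → 4 unpaired.
So II has more unpaired electrons.

II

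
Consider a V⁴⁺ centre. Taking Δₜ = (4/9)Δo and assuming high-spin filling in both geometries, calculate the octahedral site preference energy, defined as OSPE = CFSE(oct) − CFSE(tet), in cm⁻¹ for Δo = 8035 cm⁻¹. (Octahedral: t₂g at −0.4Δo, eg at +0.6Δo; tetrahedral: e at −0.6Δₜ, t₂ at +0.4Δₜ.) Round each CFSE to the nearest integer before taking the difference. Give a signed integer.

-1071

Group 5 minus oxidation state +4 gives a d¹ configuration for V⁴⁺.
Octahedral (high-spin): t2g^1 e_g^0, CFSE = 1(−0.4) + 0(+0.6) = -0.4Δo = -0.4 × 8035 = -3214 cm⁻¹.
Tetrahedral: e^1 t2^0, CFSE = 1(−0.6) + 0(+0.4) = -0.6Δₜ = -0.6 × (4/9) × 8035 = -2143 cm⁻¹.
OSPE = -3214 − (-2143) = -1071 cm⁻¹.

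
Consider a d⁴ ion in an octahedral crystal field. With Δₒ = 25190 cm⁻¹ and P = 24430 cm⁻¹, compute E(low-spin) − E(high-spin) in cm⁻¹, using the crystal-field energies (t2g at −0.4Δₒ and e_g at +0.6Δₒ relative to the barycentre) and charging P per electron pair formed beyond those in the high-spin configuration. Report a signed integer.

-760

High-spin: t2g^3 e_g^1, CFSE = -0.6Δₒ = -15114 cm⁻¹.
For low-spin the configuration is t2g^4 e_g^0: orbital energy -1.6 × 25190 = -40304 cm⁻¹, and 1 additional pair relative to high-spin adds 24430 cm⁻¹, giving -15874 cm⁻¹.
The difference is -15874 − (-15114) = -760 cm⁻¹, so low-spin lies lower.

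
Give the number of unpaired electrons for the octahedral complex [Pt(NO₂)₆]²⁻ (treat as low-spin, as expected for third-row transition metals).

Each NO₂⁻ contributes -1; 6 × (-1) = -6. With overall charge -2, Pt is in the +4 oxidation state.
Pt⁴⁺: group 10, so d-count = 10 − 4 = 6.
Configuration: t₂g⁶ eg⁰, giving 0 unpaired electrons.

0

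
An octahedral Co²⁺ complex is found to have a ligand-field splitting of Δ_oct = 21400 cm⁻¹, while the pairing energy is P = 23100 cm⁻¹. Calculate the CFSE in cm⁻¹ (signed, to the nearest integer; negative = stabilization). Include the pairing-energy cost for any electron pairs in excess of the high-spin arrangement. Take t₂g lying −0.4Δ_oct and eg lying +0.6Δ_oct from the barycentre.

Co²⁺: group 9, so d-count = 9 − 2 = 7.
Since Δ_oct = 21400 cm⁻¹ < P = 23100 cm⁻¹, the complex adopts the high-spin configuration.
Configuration: t₂g⁵ eg².
Orbital CFSE = -0.8Δ_oct = -0.8 × 21400 = -17120 cm⁻¹.
High-spin has no excess pairs, so no pairing correction applies.

-17120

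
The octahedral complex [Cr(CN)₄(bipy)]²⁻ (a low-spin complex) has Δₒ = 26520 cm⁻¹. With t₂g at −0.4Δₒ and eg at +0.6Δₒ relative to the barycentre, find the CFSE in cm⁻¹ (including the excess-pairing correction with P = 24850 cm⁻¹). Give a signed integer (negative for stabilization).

-17582

Ligand charges: 4×(-1) from CN⁻ and 1×(+0) from bipy sum to -4; with overall charge -2, Cr is +2.
Cr is in group 6, so Cr²⁺ is d⁴ (6 − 2 = 4).
Electron filling gives t₂g⁴ eg⁰.
Orbital CFSE = 4(-0.4) + 0(0.6) = -1.6Δₒ = -1.6 × 26520 = -42432 cm⁻¹.
Relative to high-spin t₂g³ eg¹ (0 paired), the low-spin configuration has 1 additional pair, contributing +1 × 24850 = +24850 cm⁻¹.
Overall CFSE = -42432 + 24850 = -17582 cm⁻¹.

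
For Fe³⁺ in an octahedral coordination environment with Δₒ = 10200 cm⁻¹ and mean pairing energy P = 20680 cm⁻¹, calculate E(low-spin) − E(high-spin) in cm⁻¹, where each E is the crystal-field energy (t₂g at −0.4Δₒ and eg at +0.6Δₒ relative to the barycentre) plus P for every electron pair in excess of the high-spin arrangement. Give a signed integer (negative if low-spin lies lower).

20960

Fe³⁺: group 8, so d-count = 8 − 3 = 5.
In the high-spin limit (t₂g³ eg²) the orbital term is 0.0Δₒ = 0 cm⁻¹, with no excess pairing.
For low-spin the configuration is t₂g⁵ eg⁰: orbital energy -2.0 × 10200 = -20400 cm⁻¹, and 2 additional pairs relative to high-spin add 41360 cm⁻¹, giving 20960 cm⁻¹.
E(LS) − E(HS) = 20960 − (0) = 20960 cm⁻¹.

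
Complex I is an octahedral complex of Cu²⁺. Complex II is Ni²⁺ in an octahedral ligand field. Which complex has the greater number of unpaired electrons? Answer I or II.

I: Cu sits in group 11; removing 2 electrons leaves Cu²⁺ with 11 − 2 = 9 d electrons; For octahedral d⁹ the high- and low-spin configurations coincide; t2g^6 e_g^3 → 1 unpaired.
II: Ni is in group 10, so Ni²⁺ is d⁸ (10 − 2 = 8); t2g^6 e_g^2 → 2 unpaired.
So II has more unpaired electrons.

II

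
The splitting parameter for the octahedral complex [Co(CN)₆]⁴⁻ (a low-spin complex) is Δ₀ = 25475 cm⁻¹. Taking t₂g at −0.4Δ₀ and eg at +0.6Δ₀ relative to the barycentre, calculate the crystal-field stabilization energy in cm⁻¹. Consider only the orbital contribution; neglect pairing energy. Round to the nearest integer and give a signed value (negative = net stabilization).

-45855

Each CN⁻ contributes -1; 6 × (-1) = -6. With overall charge -4, Co is in the +2 oxidation state.
Co is in group 9, so Co²⁺ is d⁷ (9 − 2 = 7).
The d⁷ electrons fill as t₂g⁶ eg¹.
Orbital CFSE = 6(-0.4) + 1(0.6) = -1.8Δ₀ = -1.8 × 25475 = -45855 cm⁻¹.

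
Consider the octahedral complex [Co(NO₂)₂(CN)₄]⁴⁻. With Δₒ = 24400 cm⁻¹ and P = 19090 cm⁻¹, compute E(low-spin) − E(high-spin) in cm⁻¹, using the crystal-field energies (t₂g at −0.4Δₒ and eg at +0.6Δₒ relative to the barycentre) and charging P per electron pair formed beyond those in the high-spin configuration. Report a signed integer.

-5310

Ligand charges: 2×(-1) from NO₂⁻ and 4×(-1) from CN⁻ sum to -6; with overall charge -4, Co is +2.
Co²⁺: group 9, so d-count = 9 − 2 = 7.
In the high-spin limit (t₂g⁵ eg²) the orbital term is -0.8Δₒ = -19520 cm⁻¹, with no excess pairing.
Low-spin: t₂g⁶ eg¹, orbital CFSE = -1.8Δₒ = -43920 cm⁻¹; plus 1 excess pair × P = +19090 cm⁻¹; total -24830 cm⁻¹.
The difference is -24830 − (-19520) = -5310 cm⁻¹, so low-spin lies lower.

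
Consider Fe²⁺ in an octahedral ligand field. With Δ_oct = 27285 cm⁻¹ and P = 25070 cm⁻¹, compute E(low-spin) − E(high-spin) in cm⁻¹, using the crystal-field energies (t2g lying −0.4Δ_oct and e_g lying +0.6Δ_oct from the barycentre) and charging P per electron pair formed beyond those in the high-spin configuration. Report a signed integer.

Fe²⁺: group 8, so d-count = 8 − 2 = 6.
High-spin d⁶ fills as t2g^4 e_g^2 with CFSE 4(−0.4) + 2(+0.6) = -0.4Δ_oct = -10914 cm⁻¹.
For low-spin the configuration is t2g^6 e_g^0: orbital energy -2.4 × 27285 = -65484 cm⁻¹, and 2 additional pairs relative to high-spin add 50140 cm⁻¹, giving -15344 cm⁻¹.
The difference is -15344 − (-10914) = -4430 cm⁻¹, so low-spin lies lower.

-4430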